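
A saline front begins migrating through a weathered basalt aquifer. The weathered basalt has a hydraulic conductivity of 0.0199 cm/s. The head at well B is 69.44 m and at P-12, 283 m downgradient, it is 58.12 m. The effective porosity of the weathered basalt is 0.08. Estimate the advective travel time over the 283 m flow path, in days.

32.9

Convert K: 0.0199 cm/s × 864 = 17.19 m/day.
Hydraulic gradient i = (69.44 − 58.12) / 283 = 11.32 / 283 = 0.04000.
Darcy flux q = K · i = 17.19 × 0.04000 = 0.6877 m/day.
Seepage velocity v = q / n_e = 0.6877 / 0.08 = 8.597 m/day.
Travel time t = L / v = 283 / 8.597 = 32.92 days.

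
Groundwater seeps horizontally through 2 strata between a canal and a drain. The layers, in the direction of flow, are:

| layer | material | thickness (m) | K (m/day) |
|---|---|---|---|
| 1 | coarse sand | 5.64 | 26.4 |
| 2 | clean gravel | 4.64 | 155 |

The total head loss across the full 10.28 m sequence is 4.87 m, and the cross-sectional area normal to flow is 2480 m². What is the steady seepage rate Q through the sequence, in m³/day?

Flow is perpendicular to layering, so the layers act in series and the equivalent K is the thickness-weighted harmonic mean.
Total thickness L = 5.64 + 4.64 = 10.28 m.
Σ(b_i/K_i) = 5.64/26.4 + 4.64/155 = 0.2436 d.
K_eq = L / Σ(b_i/K_i) = 10.28 / 0.2436 = 42.21 m/day.
Q = K_eq · A · (Δh/L) = 42.21 × 2480 × (4.87/10.28) = 49585 m³/day.

49600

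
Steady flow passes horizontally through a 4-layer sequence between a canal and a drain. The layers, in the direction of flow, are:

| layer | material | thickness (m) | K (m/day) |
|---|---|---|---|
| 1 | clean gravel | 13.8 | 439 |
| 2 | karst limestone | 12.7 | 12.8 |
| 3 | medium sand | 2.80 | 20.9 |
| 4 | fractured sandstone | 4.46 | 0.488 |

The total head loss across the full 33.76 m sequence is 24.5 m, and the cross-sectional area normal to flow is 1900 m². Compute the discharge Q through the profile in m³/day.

4520

Flow is perpendicular to layering, so the layers act in series and the equivalent K is the thickness-weighted harmonic mean.
Total thickness L = 13.8 + 12.7 + 2.80 + 4.46 = 33.76 m.
Σ(b_i/K_i) = 13.8/439 + 12.7/12.8 + 2.80/20.9 + 4.46/0.488 = 10.30 d.
K_eq = L / Σ(b_i/K_i) = 33.76 / 10.30 = 3.279 m/day.
Q = K_eq · A · (Δh/L) = 3.279 × 1900 × (24.5/33.76) = 4521 m³/day.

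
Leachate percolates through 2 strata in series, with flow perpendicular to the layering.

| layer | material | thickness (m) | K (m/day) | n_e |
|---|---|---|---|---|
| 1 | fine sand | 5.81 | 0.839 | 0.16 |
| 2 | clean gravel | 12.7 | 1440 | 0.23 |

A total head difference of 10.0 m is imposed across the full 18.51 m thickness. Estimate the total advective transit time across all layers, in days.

2.67

With flow normal to the layers, continuity requires the same specific discharge q through every layer.
Σ(b_i/K_i) = 5.81/0.839 + 12.7/1440 = 6.934 d.
q = Δh / Σ(b_i/K_i) = 10.0 / 6.934 = 1.442 m/day.
In each layer the seepage velocity is v_i = q/n_i, so the layer transit time is t_i = b_i·n_i / q:
  layer 1 (fine sand): t_1 = 5.81 × 0.16 / 1.442 = 0.6446 d
  layer 2 (clean gravel): t_2 = 12.7 × 0.23 / 1.442 = 2.025 d
Total t = Σ t_i = 2.670 days.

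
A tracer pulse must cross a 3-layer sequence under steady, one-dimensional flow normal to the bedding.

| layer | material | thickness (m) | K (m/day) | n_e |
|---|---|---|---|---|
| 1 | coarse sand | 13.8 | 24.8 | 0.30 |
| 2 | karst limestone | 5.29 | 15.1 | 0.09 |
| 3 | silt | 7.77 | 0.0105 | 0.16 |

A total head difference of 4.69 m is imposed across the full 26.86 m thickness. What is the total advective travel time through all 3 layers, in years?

2.53

With flow normal to the layers, continuity requires the same specific discharge q through every layer.
Σ(b_i/K_i) = 13.8/24.8 + 5.29/15.1 + 7.77/0.0105 = 740.9 d.
q = Δh / Σ(b_i/K_i) = 4.69 / 740.9 = 0.006330 m/day.
In each layer the seepage velocity is v_i = q/n_i, so the layer transit time is t_i = b_i·n_i / q:
  layer 1 (coarse sand): t_1 = 13.8 × 0.30 / 0.006330 = 654.0 d
  layer 2 (karst limestone): t_2 = 5.29 × 0.09 / 0.006330 = 75.21 d
  layer 3 (silt): t_3 = 7.77 × 0.16 / 0.006330 = 196.4 d
Total t = Σ t_i = 925.6 days = 2.534 years.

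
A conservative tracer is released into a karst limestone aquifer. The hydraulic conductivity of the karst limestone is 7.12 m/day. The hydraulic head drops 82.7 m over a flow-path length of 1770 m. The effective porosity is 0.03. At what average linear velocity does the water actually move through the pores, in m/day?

Hydraulic gradient i = Δh / L = 82.7 / 1770 = 0.04672.
Darcy flux q = K · i = 7.120 × 0.04672 = 0.3327 m/day.
Seepage velocity v = q / n_e = 0.3327 / 0.03 = 11.09 m/day.

11.1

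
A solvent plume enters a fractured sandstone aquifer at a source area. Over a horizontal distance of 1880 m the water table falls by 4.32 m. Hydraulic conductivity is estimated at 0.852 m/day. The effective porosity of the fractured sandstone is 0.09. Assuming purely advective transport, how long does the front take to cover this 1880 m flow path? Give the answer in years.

Hydraulic gradient i = Δh / L = 4.32 / 1880 = 0.002298.
Darcy flux q = K · i = 0.8520 × 0.002298 = 0.001958 m/day.
Seepage velocity v = q / n_e = 0.001958 / 0.09 = 0.02175 m/day.
Travel time t = L / v = 1880 / 0.02175 = 86424 days = 236.6 years.

237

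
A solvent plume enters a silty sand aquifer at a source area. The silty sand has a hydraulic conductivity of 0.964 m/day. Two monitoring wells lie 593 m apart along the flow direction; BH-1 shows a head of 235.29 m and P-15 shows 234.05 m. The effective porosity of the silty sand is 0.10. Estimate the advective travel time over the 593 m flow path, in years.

80.5

Hydraulic gradient i = (235.29 − 234.05) / 593 = 1.24 / 593 = 0.002091.
Darcy flux q = K · i = 0.9640 × 0.002091 = 0.002016 m/day.
Seepage velocity v = q / n_e = 0.002016 / 0.10 = 0.02016 m/day.
Travel time t = L / v = 593 / 0.02016 = 29418 days = 80.54 years.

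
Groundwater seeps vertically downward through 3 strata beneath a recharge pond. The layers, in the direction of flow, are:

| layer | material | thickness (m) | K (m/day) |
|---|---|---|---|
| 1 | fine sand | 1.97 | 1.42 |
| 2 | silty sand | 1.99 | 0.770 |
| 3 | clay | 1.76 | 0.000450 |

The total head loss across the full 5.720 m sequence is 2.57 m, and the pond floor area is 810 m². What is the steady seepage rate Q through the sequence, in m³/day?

0.532

Flow is perpendicular to layering, so the layers act in series and the equivalent K is the thickness-weighted harmonic mean.
Total thickness L = 1.97 + 1.99 + 1.76 = 5.720 m.
Σ(b_i/K_i) = 1.97/1.42 + 1.99/0.770 + 1.76/0.000450 = 3915 d.
K_eq = L / Σ(b_i/K_i) = 5.720 / 3915 = 0.001461 m/day.
Q = K_eq · A · (Δh/L) = 0.001461 × 810 × (2.57/5.720) = 0.5317 m³/day.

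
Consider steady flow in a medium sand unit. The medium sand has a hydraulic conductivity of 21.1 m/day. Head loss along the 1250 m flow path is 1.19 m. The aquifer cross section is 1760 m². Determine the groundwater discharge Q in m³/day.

Hydraulic gradient i = Δh / L = 1.19 / 1250 = 0.0009520.
Darcy's law: Q = K · A · i = 21.10 × 1760 × 0.0009520 = 35.35 m³/day.

35.4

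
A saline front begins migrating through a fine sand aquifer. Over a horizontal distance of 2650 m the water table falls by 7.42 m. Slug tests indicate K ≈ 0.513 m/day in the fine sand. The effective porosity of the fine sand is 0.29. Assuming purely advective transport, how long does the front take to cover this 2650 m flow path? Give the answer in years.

Hydraulic gradient i = Δh / L = 7.42 / 2650 = 0.002800.
Darcy flux q = K · i = 0.5130 × 0.002800 = 0.001436 m/day.
Seepage velocity v = q / n_e = 0.001436 / 0.29 = 0.004953 m/day.
Travel time t = L / v = 2650 / 0.004953 = 5.350e+05 days = 1465 years.

1460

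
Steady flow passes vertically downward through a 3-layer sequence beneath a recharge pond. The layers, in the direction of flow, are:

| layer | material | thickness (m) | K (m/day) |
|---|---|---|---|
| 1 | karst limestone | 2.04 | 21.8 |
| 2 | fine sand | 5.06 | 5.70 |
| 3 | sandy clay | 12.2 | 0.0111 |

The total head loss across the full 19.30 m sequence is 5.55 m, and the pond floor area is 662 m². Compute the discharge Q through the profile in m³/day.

3.34

Flow is perpendicular to layering, so the layers act in series and the equivalent K is the thickness-weighted harmonic mean.
Total thickness L = 2.04 + 5.06 + 12.2 = 19.30 m.
Σ(b_i/K_i) = 2.04/21.8 + 5.06/5.70 + 12.2/0.0111 = 1100 d.
K_eq = L / Σ(b_i/K_i) = 19.30 / 1100 = 0.01754 m/day.
Q = K_eq · A · (Δh/L) = 0.01754 × 662 × (5.55/19.30) = 3.340 m³/day.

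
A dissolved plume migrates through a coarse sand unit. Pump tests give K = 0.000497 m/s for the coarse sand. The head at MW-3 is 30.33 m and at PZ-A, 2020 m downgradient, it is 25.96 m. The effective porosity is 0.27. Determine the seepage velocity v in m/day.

Convert K: 0.000497 m/s × 86400 = 42.94 m/day.
Hydraulic gradient i = (30.33 − 25.96) / 2020 = 4.37 / 2020 = 0.002163.
Darcy flux q = K · i = 42.94 × 0.002163 = 0.09290 m/day.
Seepage velocity v = q / n_e = 0.09290 / 0.27 = 0.3441 m/day.

0.344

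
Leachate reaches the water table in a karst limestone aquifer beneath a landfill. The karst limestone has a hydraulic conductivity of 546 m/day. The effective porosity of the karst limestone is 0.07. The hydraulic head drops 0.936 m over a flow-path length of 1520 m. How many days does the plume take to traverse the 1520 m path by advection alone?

316

Hydraulic gradient i = Δh / L = 0.936 / 1520 = 0.0006158.
Darcy flux q = K · i = 546.0 × 0.0006158 = 0.3362 m/day.
Seepage velocity v = q / n_e = 0.3362 / 0.07 = 4.803 m/day.
Travel time t = L / v = 1520 / 4.803 = 316.5 days.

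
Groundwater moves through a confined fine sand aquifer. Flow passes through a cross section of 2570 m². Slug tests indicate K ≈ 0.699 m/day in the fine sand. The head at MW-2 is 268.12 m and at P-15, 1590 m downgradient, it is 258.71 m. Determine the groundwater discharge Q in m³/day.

10.6

Hydraulic gradient i = (268.12 − 258.71) / 1590 = 9.41 / 1590 = 0.005918.
Darcy's law: Q = K · A · i = 0.6990 × 2570 × 0.005918 = 10.63 m³/day.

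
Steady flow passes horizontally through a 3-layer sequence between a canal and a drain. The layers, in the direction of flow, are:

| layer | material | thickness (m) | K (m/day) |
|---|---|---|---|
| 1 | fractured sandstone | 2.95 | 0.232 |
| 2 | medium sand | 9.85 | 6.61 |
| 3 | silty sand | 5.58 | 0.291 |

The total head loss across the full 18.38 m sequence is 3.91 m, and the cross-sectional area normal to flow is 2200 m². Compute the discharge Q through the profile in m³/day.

Flow is perpendicular to layering, so the layers act in series and the equivalent K is the thickness-weighted harmonic mean.
Total thickness L = 2.95 + 9.85 + 5.58 = 18.38 m.
Σ(b_i/K_i) = 2.95/0.232 + 9.85/6.61 + 5.58/0.291 = 33.38 d.
K_eq = L / Σ(b_i/K_i) = 18.38 / 33.38 = 0.5506 m/day.
Q = K_eq · A · (Δh/L) = 0.5506 × 2200 × (3.91/18.38) = 257.7 m³/day.

258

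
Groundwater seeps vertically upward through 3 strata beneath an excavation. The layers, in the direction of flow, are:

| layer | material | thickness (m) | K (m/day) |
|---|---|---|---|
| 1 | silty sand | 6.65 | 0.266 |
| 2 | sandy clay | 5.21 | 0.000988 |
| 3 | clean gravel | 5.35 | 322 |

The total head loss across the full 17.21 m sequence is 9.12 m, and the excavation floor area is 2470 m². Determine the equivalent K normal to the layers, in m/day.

0.00325

Flow is perpendicular to layering, so the layers act in series and the equivalent K is the thickness-weighted harmonic mean.
Total thickness L = 6.65 + 5.21 + 5.35 = 17.21 m.
Σ(b_i/K_i) = 6.65/0.266 + 5.21/0.000988 + 5.35/322 = 5298 d.
K_eq = L / Σ(b_i/K_i) = 17.21 / 5298 = 0.003248 m/day.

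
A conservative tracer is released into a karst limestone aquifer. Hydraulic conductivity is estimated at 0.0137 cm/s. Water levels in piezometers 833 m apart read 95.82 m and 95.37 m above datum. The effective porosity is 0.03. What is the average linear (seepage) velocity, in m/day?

0.213

Convert K: 0.0137 cm/s × 864 = 11.84 m/day.
Hydraulic gradient i = (95.82 − 95.37) / 833 = 0.45 / 833 = 0.0005402.
Darcy flux q = K · i = 11.84 × 0.0005402 = 0.006394 m/day.
Seepage velocity v = q / n_e = 0.006394 / 0.03 = 0.2131 m/day.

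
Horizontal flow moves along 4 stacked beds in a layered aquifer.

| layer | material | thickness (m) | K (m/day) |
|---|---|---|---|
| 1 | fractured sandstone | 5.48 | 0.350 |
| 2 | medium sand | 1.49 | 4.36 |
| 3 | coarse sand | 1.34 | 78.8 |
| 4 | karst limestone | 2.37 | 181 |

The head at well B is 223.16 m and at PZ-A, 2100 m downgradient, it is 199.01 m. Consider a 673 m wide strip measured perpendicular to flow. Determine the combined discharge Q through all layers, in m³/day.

4200

Flow is parallel to layering, so each bed carries its own Darcy discharge and the transmissivities add.
Σ(K_i·b_i) = 0.350×5.48 + 4.36×1.49 + 78.8×1.34 + 181×2.37 = 543.0 m²/day.
Hydraulic gradient i = (223.16 − 199.01) / 2100 = 24.15 / 2100 = 0.01150.
Q = Σ(K_i·b_i) · W · i = 543.0 × 673 × 0.01150 = 4202 m³/day.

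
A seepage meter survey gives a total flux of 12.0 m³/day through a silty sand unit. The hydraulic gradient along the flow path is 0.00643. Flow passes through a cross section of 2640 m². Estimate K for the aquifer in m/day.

0.707

Hydraulic gradient i = 0.00643.
From Q = K·A·i, K = Q / (A·i) = 12.0 / (2640 × 0.006430) = 0.7069 m/day.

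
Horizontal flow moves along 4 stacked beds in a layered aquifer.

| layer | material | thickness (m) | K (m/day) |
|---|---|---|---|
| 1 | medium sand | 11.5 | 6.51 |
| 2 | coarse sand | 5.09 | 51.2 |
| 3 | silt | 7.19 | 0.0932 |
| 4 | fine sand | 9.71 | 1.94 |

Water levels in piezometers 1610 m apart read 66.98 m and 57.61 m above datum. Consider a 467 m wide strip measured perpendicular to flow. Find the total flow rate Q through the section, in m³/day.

Flow is parallel to layering, so each bed carries its own Darcy discharge and the transmissivities add.
Σ(K_i·b_i) = 6.51×11.5 + 51.2×5.09 + 0.0932×7.19 + 1.94×9.71 = 355.0 m²/day.
Hydraulic gradient i = (66.98 − 57.61) / 1610 = 9.37 / 1610 = 0.005820.
Q = Σ(K_i·b_i) · W · i = 355.0 × 467 × 0.005820 = 964.8 m³/day.

965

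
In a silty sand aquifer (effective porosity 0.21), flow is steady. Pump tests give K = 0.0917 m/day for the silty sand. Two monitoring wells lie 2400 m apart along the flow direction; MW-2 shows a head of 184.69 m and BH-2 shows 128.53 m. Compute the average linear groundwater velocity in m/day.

Hydraulic gradient i = (184.69 − 128.53) / 2400 = 56.16 / 2400 = 0.02340.
Darcy flux q = K · i = 0.09170 × 0.02340 = 0.002146 m/day.
Seepage velocity v = q / n_e = 0.002146 / 0.21 = 0.01022 m/day.

0.0102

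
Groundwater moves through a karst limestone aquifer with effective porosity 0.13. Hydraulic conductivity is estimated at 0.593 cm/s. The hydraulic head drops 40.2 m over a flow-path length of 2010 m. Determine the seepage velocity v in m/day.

78.8

Convert K: 0.593 cm/s × 864 = 512.4 m/day.
Hydraulic gradient i = Δh / L = 40.2 / 2010 = 0.02000.
Darcy flux q = K · i = 512.4 × 0.02000 = 10.25 m/day.
Seepage velocity v = q / n_e = 10.25 / 0.13 = 78.82 m/day.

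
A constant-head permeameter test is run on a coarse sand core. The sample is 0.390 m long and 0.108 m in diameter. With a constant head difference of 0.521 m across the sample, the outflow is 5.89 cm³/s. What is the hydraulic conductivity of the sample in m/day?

41.6

Cross-sectional area A = π·(d/2)² = π × (0.108/2)² = 0.009161 m².
Convert discharge: 5.89 cm³/s = 5.890e-06 m³/s.
Darcy's law rearranged: K = Q·L / (A·Δh) = 5.890e-06 × 0.390 / (0.009161 × 0.521) = 0.0004813 m/s = 41.58 m/day.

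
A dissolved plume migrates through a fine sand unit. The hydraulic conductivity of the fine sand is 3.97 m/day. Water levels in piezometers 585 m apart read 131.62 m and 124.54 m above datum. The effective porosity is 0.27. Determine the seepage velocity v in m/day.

Hydraulic gradient i = (131.62 − 124.54) / 585 = 7.08 / 585 = 0.01210.
Darcy flux q = K · i = 3.970 × 0.01210 = 0.04805 m/day.
Seepage velocity v = q / n_e = 0.04805 / 0.27 = 0.1780 m/day.

0.178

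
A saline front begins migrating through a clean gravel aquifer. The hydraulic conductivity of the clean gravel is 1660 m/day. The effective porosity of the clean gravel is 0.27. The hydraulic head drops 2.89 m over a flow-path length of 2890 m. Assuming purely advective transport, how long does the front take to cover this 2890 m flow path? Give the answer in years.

1.29

Hydraulic gradient i = Δh / L = 2.89 / 2890 = 0.001000.
Darcy flux q = K · i = 1660 × 0.001000 = 1.660 m/day.
Seepage velocity v = q / n_e = 1.660 / 0.27 = 6.148 m/day.
Travel time t = L / v = 2890 / 6.148 = 470.1 days = 1.287 years.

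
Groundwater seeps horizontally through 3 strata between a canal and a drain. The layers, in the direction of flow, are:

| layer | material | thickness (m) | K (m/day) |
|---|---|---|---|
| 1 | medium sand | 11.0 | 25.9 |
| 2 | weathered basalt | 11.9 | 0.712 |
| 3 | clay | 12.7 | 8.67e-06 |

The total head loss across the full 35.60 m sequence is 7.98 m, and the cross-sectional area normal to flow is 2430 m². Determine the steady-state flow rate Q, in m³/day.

0.0132

Flow is perpendicular to layering, so the layers act in series and the equivalent K is the thickness-weighted harmonic mean.
Total thickness L = 11.0 + 11.9 + 12.7 = 35.60 m.
Σ(b_i/K_i) = 11.0/25.9 + 11.9/0.712 + 12.7/8.67e-06 = 1.465e+06 d.
K_eq = L / Σ(b_i/K_i) = 35.60 / 1.465e+06 = 2.430e-05 m/day.
Q = K_eq · A · (Δh/L) = 2.430e-05 × 2430 × (7.98/35.60) = 0.01324 m³/day.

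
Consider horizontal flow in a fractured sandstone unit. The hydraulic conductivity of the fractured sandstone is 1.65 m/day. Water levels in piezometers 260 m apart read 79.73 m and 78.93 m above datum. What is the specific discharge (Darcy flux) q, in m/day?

Hydraulic gradient i = (79.73 − 78.93) / 260 = 0.8 / 260 = 0.003077.
Specific discharge q = K · i = 1.650 × 0.003077 = 0.005077 m/day.

0.00508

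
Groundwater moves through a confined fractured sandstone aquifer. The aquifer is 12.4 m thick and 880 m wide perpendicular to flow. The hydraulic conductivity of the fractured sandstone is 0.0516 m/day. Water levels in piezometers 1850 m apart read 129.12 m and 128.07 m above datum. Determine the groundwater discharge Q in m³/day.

Cross-sectional area A = 880 × 12.4 = 10912 m².
Hydraulic gradient i = (129.12 − 128.07) / 1850 = 1.05 / 1850 = 0.0005676.
Darcy's law: Q = K · A · i = 0.05160 × 10912 × 0.0005676 = 0.3196 m³/day.

0.320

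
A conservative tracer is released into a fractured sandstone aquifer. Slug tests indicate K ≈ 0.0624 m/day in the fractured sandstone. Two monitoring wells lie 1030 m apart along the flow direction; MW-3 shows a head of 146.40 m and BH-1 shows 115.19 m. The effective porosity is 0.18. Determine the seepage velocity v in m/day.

Hydraulic gradient i = (146.40 − 115.19) / 1030 = 31.21 / 1030 = 0.03030.
Darcy flux q = K · i = 0.06240 × 0.03030 = 0.001891 m/day.
Seepage velocity v = q / n_e = 0.001891 / 0.18 = 0.01050 m/day.

0.0105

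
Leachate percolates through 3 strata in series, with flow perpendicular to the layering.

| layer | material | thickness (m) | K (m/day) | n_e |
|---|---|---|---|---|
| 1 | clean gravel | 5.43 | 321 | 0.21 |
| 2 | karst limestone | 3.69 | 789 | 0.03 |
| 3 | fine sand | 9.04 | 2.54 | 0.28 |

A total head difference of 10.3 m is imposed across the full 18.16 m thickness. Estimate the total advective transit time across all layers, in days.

With flow normal to the layers, continuity requires the same specific discharge q through every layer.
Σ(b_i/K_i) = 5.43/321 + 3.69/789 + 9.04/2.54 = 3.581 d.
q = Δh / Σ(b_i/K_i) = 10.3 / 3.581 = 2.877 m/day.
In each layer the seepage velocity is v_i = q/n_i, so the layer transit time is t_i = b_i·n_i / q:
  layer 1 (clean gravel): t_1 = 5.43 × 0.21 / 2.877 = 0.3964 d
  layer 2 (karst limestone): t_2 = 3.69 × 0.03 / 2.877 = 0.03848 d
  layer 3 (fine sand): t_3 = 9.04 × 0.28 / 2.877 = 0.8799 d
Total t = Σ t_i = 1.315 days.

1.31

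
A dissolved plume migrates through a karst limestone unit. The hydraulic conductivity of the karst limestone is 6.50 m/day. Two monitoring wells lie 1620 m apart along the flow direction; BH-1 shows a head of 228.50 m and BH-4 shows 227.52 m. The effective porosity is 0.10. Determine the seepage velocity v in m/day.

Hydraulic gradient i = (228.50 − 227.52) / 1620 = 0.98 / 1620 = 0.0006049.
Darcy flux q = K · i = 6.500 × 0.0006049 = 0.003932 m/day.
Seepage velocity v = q / n_e = 0.003932 / 0.10 = 0.03932 m/day.

0.0393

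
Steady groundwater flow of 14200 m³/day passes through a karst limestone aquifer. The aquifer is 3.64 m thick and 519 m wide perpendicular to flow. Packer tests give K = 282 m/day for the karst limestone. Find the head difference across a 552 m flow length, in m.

14.7

Cross-sectional area A = 519 × 3.64 = 1889 m².
From Q = K·A·i, i = Q / (K·A) = 14200 / (282.0 × 1889) = 0.02665.
Head loss Δh = i · L = 0.02665 × 552 = 14.71 m.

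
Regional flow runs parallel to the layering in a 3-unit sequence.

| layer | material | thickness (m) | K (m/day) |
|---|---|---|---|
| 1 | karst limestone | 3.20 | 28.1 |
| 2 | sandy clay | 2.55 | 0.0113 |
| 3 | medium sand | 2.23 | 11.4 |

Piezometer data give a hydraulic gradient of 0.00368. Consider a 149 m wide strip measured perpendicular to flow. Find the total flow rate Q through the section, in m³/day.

Flow is parallel to layering, so each bed carries its own Darcy discharge and the transmissivities add.
Σ(K_i·b_i) = 28.1×3.20 + 0.0113×2.55 + 11.4×2.23 = 115.4 m²/day.
Hydraulic gradient i = 0.00368.
Q = Σ(K_i·b_i) · W · i = 115.4 × 149 × 0.003680 = 63.26 m³/day.

63.3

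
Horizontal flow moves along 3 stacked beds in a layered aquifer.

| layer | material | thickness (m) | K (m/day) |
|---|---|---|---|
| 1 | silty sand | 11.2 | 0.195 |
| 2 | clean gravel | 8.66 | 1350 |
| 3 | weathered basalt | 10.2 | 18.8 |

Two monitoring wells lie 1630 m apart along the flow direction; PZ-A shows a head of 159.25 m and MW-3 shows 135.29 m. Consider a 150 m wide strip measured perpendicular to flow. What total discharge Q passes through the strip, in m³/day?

Flow is parallel to layering, so each bed carries its own Darcy discharge and the transmissivities add.
Σ(K_i·b_i) = 0.195×11.2 + 1350×8.66 + 18.8×10.2 = 11885 m²/day.
Hydraulic gradient i = (159.25 − 135.29) / 1630 = 23.96 / 1630 = 0.01470.
Q = Σ(K_i·b_i) · W · i = 11885 × 150 × 0.01470 = 26205 m³/day.

26200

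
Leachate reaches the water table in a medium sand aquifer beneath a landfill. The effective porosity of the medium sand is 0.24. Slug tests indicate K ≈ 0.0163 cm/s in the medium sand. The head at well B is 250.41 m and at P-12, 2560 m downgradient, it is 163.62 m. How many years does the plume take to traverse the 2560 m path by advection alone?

3.52

Convert K: 0.0163 cm/s × 864 = 14.08 m/day.
Hydraulic gradient i = (250.41 − 163.62) / 2560 = 86.79 / 2560 = 0.03390.
Darcy flux q = K · i = 14.08 × 0.03390 = 0.4775 m/day.
Seepage velocity v = q / n_e = 0.4775 / 0.24 = 1.989 m/day.
Travel time t = L / v = 2560 / 1.989 = 1287 days = 3.523 years.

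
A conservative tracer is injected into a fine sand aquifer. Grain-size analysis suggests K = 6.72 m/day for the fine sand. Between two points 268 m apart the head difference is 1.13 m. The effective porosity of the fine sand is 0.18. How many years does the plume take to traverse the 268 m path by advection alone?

Hydraulic gradient i = Δh / L = 1.13 / 268 = 0.004216.
Darcy flux q = K · i = 6.720 × 0.004216 = 0.02833 m/day.
Seepage velocity v = q / n_e = 0.02833 / 0.18 = 0.1574 m/day.
Travel time t = L / v = 268 / 0.1574 = 1703 days = 4.661 years.

4.66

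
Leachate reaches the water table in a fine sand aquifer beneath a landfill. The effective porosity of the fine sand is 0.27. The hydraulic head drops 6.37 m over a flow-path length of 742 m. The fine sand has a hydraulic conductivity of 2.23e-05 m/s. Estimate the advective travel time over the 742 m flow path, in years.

Convert K: 2.23e-05 m/s × 86400 = 1.927 m/day.
Hydraulic gradient i = Δh / L = 6.37 / 742 = 0.008585.
Darcy flux q = K · i = 1.927 × 0.008585 = 0.01654 m/day.
Seepage velocity v = q / n_e = 0.01654 / 0.27 = 0.06126 m/day.
Travel time t = L / v = 742 / 0.06126 = 12112 days = 33.16 years.

33.2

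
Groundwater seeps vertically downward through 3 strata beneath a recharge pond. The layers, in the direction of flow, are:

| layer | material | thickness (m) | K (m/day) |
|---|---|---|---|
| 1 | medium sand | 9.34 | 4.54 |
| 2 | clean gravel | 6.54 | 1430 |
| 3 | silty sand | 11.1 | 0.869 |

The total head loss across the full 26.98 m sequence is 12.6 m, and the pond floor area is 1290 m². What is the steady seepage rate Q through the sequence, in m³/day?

Flow is perpendicular to layering, so the layers act in series and the equivalent K is the thickness-weighted harmonic mean.
Total thickness L = 9.34 + 6.54 + 11.1 = 26.98 m.
Σ(b_i/K_i) = 9.34/4.54 + 6.54/1430 + 11.1/0.869 = 14.84 d.
K_eq = L / Σ(b_i/K_i) = 26.98 / 14.84 = 1.819 m/day.
Q = K_eq · A · (Δh/L) = 1.819 × 1290 × (12.6/26.98) = 1096 m³/day.

1100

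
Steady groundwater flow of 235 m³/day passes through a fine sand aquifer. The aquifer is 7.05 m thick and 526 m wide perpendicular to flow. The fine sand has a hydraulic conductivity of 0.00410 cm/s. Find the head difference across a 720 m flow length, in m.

12.9

Convert K: 0.00410 cm/s × 864 = 3.542 m/day.
Cross-sectional area A = 526 × 7.05 = 3708 m².
From Q = K·A·i, i = Q / (K·A) = 235 / (3.542 × 3708) = 0.01789.
Head loss Δh = i · L = 0.01789 × 720 = 12.88 m.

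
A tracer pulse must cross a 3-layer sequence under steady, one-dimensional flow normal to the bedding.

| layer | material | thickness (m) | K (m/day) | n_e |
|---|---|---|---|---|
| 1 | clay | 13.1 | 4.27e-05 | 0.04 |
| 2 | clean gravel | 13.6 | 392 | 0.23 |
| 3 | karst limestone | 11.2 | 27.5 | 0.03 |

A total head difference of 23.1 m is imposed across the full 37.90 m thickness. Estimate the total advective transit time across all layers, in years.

145

With flow normal to the layers, continuity requires the same specific discharge q through every layer.
Σ(b_i/K_i) = 13.1/4.27e-05 + 13.6/392 + 11.2/27.5 = 3.068e+05 d.
q = Δh / Σ(b_i/K_i) = 23.1 / 3.068e+05 = 7.530e-05 m/day.
In each layer the seepage velocity is v_i = q/n_i, so the layer transit time is t_i = b_i·n_i / q:
  layer 1 (clay): t_1 = 13.1 × 0.04 / 7.530e-05 = 6959 d
  layer 2 (clean gravel): t_2 = 13.6 × 0.23 / 7.530e-05 = 41543 d
  layer 3 (karst limestone): t_3 = 11.2 × 0.03 / 7.530e-05 = 4462 d
Total t = Σ t_i = 52965 days = 145.0 years.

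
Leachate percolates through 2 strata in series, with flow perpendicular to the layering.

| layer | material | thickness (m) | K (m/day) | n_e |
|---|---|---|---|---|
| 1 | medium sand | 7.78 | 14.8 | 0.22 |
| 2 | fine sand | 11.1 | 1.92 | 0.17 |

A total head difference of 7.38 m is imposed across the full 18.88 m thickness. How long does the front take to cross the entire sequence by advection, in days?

With flow normal to the layers, continuity requires the same specific discharge q through every layer.
Σ(b_i/K_i) = 7.78/14.8 + 11.1/1.92 = 6.307 d.
q = Δh / Σ(b_i/K_i) = 7.38 / 6.307 = 1.170 m/day.
In each layer the seepage velocity is v_i = q/n_i, so the layer transit time is t_i = b_i·n_i / q:
  layer 1 (medium sand): t_1 = 7.78 × 0.22 / 1.170 = 1.463 d
  layer 2 (fine sand): t_2 = 11.1 × 0.17 / 1.170 = 1.613 d
Total t = Σ t_i = 3.075 days.

3.08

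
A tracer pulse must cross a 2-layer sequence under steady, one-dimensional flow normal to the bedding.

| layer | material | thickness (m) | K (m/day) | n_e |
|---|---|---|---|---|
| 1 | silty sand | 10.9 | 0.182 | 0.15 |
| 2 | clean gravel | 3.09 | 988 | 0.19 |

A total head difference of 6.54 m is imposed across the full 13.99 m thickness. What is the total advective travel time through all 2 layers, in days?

With flow normal to the layers, continuity requires the same specific discharge q through every layer.
Σ(b_i/K_i) = 10.9/0.182 + 3.09/988 = 59.89 d.
q = Δh / Σ(b_i/K_i) = 6.54 / 59.89 = 0.1092 m/day.
In each layer the seepage velocity is v_i = q/n_i, so the layer transit time is t_i = b_i·n_i / q:
  layer 1 (silty sand): t_1 = 10.9 × 0.15 / 0.1092 = 14.97 d
  layer 2 (clean gravel): t_2 = 3.09 × 0.19 / 0.1092 = 5.377 d
Total t = Σ t_i = 20.35 days.

20.3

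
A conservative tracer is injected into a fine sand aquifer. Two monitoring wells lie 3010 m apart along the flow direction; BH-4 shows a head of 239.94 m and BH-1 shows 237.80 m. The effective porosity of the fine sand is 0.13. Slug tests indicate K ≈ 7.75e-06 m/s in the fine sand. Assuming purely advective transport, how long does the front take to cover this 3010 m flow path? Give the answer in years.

2250

Convert K: 7.75e-06 m/s × 86400 = 0.6696 m/day.
Hydraulic gradient i = (239.94 − 237.80) / 3010 = 2.14 / 3010 = 0.0007110.
Darcy flux q = K · i = 0.6696 × 0.0007110 = 0.0004761 m/day.
Seepage velocity v = q / n_e = 0.0004761 / 0.13 = 0.003662 m/day.
Travel time t = L / v = 3010 / 0.003662 = 8.220e+05 days = 2250 years.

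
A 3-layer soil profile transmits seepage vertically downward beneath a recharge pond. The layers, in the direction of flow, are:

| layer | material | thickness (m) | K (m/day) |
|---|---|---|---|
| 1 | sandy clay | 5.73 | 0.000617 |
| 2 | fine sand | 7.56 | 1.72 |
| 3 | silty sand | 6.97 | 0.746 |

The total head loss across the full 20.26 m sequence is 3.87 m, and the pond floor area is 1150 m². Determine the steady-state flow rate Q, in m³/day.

0.479

Flow is perpendicular to layering, so the layers act in series and the equivalent K is the thickness-weighted harmonic mean.
Total thickness L = 5.73 + 7.56 + 6.97 = 20.26 m.
Σ(b_i/K_i) = 5.73/0.000617 + 7.56/1.72 + 6.97/0.746 = 9301 d.
K_eq = L / Σ(b_i/K_i) = 20.26 / 9301 = 0.002178 m/day.
Q = K_eq · A · (Δh/L) = 0.002178 × 1150 × (3.87/20.26) = 0.4785 m³/day.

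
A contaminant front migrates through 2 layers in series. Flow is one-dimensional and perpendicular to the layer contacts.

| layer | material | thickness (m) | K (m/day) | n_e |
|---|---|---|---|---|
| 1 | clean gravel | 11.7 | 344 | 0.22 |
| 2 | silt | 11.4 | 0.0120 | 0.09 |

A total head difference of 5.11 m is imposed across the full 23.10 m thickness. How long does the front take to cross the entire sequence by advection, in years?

1.83

With flow normal to the layers, continuity requires the same specific discharge q through every layer.
Σ(b_i/K_i) = 11.7/344 + 11.4/0.0120 = 950.0 d.
q = Δh / Σ(b_i/K_i) = 5.11 / 950.0 = 0.005379 m/day.
In each layer the seepage velocity is v_i = q/n_i, so the layer transit time is t_i = b_i·n_i / q:
  layer 1 (clean gravel): t_1 = 11.7 × 0.22 / 0.005379 = 478.5 d
  layer 2 (silt): t_2 = 11.4 × 0.09 / 0.005379 = 190.8 d
Total t = Σ t_i = 669.3 days = 1.832 years.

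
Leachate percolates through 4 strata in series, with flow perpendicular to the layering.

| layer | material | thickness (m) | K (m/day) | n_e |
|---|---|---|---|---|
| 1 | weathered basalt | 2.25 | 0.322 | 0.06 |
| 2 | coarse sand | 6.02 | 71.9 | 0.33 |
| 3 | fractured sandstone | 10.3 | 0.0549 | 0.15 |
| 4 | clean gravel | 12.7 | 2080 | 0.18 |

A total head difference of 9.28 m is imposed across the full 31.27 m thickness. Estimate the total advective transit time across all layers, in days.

With flow normal to the layers, continuity requires the same specific discharge q through every layer.
Σ(b_i/K_i) = 2.25/0.322 + 6.02/71.9 + 10.3/0.0549 + 12.7/2080 = 194.7 d.
q = Δh / Σ(b_i/K_i) = 9.28 / 194.7 = 0.04767 m/day.
In each layer the seepage velocity is v_i = q/n_i, so the layer transit time is t_i = b_i·n_i / q:
  layer 1 (weathered basalt): t_1 = 2.25 × 0.06 / 0.04767 = 2.832 d
  layer 2 (coarse sand): t_2 = 6.02 × 0.33 / 0.04767 = 41.68 d
  layer 3 (fractured sandstone): t_3 = 10.3 × 0.15 / 0.04767 = 32.41 d
  layer 4 (clean gravel): t_4 = 12.7 × 0.18 / 0.04767 = 47.96 d
Total t = Σ t_i = 124.9 days.

125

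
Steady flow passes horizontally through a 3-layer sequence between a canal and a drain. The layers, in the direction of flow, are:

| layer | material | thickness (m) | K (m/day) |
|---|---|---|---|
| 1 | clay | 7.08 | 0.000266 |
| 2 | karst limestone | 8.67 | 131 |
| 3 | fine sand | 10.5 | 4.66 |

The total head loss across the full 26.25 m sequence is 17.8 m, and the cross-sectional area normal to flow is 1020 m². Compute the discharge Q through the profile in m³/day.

Flow is perpendicular to layering, so the layers act in series and the equivalent K is the thickness-weighted harmonic mean.
Total thickness L = 7.08 + 8.67 + 10.5 = 26.25 m.
Σ(b_i/K_i) = 7.08/0.000266 + 8.67/131 + 10.5/4.66 = 26619 d.
K_eq = L / Σ(b_i/K_i) = 26.25 / 26619 = 0.0009861 m/day.
Q = K_eq · A · (Δh/L) = 0.0009861 × 1020 × (17.8/26.25) = 0.6821 m³/day.

0.682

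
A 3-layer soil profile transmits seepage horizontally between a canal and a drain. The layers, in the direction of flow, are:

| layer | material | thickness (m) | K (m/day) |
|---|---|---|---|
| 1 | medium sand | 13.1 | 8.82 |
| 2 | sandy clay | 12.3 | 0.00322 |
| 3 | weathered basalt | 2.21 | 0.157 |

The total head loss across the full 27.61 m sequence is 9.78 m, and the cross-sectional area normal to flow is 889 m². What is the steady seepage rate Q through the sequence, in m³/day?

Flow is perpendicular to layering, so the layers act in series and the equivalent K is the thickness-weighted harmonic mean.
Total thickness L = 13.1 + 12.3 + 2.21 = 27.61 m.
Σ(b_i/K_i) = 13.1/8.82 + 12.3/0.00322 + 2.21/0.157 = 3835 d.
K_eq = L / Σ(b_i/K_i) = 27.61 / 3835 = 0.007199 m/day.
Q = K_eq · A · (Δh/L) = 0.007199 × 889 × (9.78/27.61) = 2.267 m³/day.

2.27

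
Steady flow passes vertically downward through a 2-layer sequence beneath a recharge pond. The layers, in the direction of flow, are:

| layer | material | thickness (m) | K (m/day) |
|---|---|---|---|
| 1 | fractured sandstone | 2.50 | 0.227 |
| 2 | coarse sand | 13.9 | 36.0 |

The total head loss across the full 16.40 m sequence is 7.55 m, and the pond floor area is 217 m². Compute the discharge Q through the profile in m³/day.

Flow is perpendicular to layering, so the layers act in series and the equivalent K is the thickness-weighted harmonic mean.
Total thickness L = 2.50 + 13.9 = 16.40 m.
Σ(b_i/K_i) = 2.50/0.227 + 13.9/36.0 = 11.40 d.
K_eq = L / Σ(b_i/K_i) = 16.40 / 11.40 = 1.439 m/day.
Q = K_eq · A · (Δh/L) = 1.439 × 217 × (7.55/16.40) = 143.7 m³/day.

144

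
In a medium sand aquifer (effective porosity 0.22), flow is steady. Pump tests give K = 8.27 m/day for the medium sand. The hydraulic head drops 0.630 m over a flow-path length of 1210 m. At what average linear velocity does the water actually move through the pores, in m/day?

0.0196

Hydraulic gradient i = Δh / L = 0.630 / 1210 = 0.0005207.
Darcy flux q = K · i = 8.270 × 0.0005207 = 0.004306 m/day.
Seepage velocity v = q / n_e = 0.004306 / 0.22 = 0.01957 m/day.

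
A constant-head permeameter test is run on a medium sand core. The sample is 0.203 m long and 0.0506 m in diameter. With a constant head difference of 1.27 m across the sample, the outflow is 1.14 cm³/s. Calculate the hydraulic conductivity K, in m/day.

7.83

Cross-sectional area A = π·(d/2)² = π × (0.0506/2)² = 0.002011 m².
Convert discharge: 1.14 cm³/s = 1.140e-06 m³/s.
Darcy's law rearranged: K = Q·L / (A·Δh) = 1.140e-06 × 0.203 / (0.002011 × 1.27) = 9.062e-05 m/s = 7.829 m/day.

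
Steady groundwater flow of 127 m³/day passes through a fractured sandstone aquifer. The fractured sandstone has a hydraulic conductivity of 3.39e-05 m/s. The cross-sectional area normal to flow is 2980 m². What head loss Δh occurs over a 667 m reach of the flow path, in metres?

Convert K: 3.39e-05 m/s × 86400 = 2.929 m/day.
From Q = K·A·i, i = Q / (K·A) = 127 / (2.929 × 2980) = 0.01455.
Head loss Δh = i · L = 0.01455 × 667 = 9.705 m.

9.71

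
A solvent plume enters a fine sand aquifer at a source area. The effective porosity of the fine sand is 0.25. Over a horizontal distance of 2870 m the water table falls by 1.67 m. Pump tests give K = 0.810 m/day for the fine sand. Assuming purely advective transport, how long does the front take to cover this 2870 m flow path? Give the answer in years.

4170

Hydraulic gradient i = Δh / L = 1.67 / 2870 = 0.0005819.
Darcy flux q = K · i = 0.8100 × 0.0005819 = 0.0004713 m/day.
Seepage velocity v = q / n_e = 0.0004713 / 0.25 = 0.001885 m/day.
Travel time t = L / v = 2870 / 0.001885 = 1.522e+06 days = 4168 years.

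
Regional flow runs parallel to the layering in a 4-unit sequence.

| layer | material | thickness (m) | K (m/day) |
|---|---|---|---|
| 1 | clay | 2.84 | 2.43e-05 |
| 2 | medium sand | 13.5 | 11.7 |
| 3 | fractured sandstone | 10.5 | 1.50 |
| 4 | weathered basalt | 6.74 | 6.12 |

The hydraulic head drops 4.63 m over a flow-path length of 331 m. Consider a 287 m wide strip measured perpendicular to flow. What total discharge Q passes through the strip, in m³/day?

863

Flow is parallel to layering, so each bed carries its own Darcy discharge and the transmissivities add.
Σ(K_i·b_i) = 2.43e-05×2.84 + 11.7×13.5 + 1.50×10.5 + 6.12×6.74 = 214.9 m²/day.
Hydraulic gradient i = Δh / L = 4.63 / 331 = 0.01399.
Q = Σ(K_i·b_i) · W · i = 214.9 × 287 × 0.01399 = 862.9 m³/day.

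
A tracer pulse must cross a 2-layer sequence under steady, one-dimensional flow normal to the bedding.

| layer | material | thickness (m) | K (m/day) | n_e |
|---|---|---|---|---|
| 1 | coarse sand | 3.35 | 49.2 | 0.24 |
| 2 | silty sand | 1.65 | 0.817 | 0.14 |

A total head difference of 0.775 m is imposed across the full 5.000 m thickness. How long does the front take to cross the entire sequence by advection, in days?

2.79

With flow normal to the layers, continuity requires the same specific discharge q through every layer.
Σ(b_i/K_i) = 3.35/49.2 + 1.65/0.817 = 2.088 d.
q = Δh / Σ(b_i/K_i) = 0.775 / 2.088 = 0.3712 m/day.
In each layer the seepage velocity is v_i = q/n_i, so the layer transit time is t_i = b_i·n_i / q:
  layer 1 (coarse sand): t_1 = 3.35 × 0.24 / 0.3712 = 2.166 d
  layer 2 (silty sand): t_2 = 1.65 × 0.14 / 0.3712 = 0.6223 d
Total t = Σ t_i = 2.788 days.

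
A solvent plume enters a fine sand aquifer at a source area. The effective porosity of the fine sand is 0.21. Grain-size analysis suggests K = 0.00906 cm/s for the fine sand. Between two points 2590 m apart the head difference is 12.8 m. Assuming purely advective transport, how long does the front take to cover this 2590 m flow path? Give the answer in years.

38.5

Convert K: 0.00906 cm/s × 864 = 7.828 m/day.
Hydraulic gradient i = Δh / L = 12.8 / 2590 = 0.004942.
Darcy flux q = K · i = 7.828 × 0.004942 = 0.03869 m/day.
Seepage velocity v = q / n_e = 0.03869 / 0.21 = 0.1842 m/day.
Travel time t = L / v = 2590 / 0.1842 = 14059 days = 38.49 years.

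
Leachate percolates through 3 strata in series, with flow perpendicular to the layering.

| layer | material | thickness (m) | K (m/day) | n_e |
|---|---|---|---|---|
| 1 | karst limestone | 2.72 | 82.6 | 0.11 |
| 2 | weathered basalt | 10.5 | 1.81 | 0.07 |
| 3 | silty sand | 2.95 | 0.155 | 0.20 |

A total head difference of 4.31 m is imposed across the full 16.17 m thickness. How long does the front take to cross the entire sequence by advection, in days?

9.37

With flow normal to the layers, continuity requires the same specific discharge q through every layer.
Σ(b_i/K_i) = 2.72/82.6 + 10.5/1.81 + 2.95/0.155 = 24.87 d.
q = Δh / Σ(b_i/K_i) = 4.31 / 24.87 = 0.1733 m/day.
In each layer the seepage velocity is v_i = q/n_i, so the layer transit time is t_i = b_i·n_i / q:
  layer 1 (karst limestone): t_1 = 2.72 × 0.11 / 0.1733 = 1.726 d
  layer 2 (weathered basalt): t_2 = 10.5 × 0.07 / 0.1733 = 4.241 d
  layer 3 (silty sand): t_3 = 2.95 × 0.20 / 0.1733 = 3.404 d
Total t = Σ t_i = 9.371 days.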